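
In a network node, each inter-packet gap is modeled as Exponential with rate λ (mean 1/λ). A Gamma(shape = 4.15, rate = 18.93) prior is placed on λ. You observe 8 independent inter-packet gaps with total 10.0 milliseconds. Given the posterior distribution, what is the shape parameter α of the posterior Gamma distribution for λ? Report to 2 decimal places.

12.15

With a Gamma(shape α, rate β) prior on the exponential rate λ, the posterior after n observations with total T = Σxᵢ is Gamma(α+n, β+T).
Posterior: Gamma(4.15+8, 18.93+10.0) = Gamma(12.15, 28.93).
Posterior α = 12.15.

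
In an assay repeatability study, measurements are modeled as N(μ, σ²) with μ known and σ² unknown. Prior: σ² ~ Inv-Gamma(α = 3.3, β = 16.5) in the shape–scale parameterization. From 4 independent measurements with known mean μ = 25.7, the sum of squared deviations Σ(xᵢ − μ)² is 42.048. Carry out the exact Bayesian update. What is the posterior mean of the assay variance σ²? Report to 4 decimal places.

With known mean μ and an Inverse-Gamma(α, β) prior on σ², the Normal likelihood is conjugate: posterior is Inv-Gamma(α + n/2, β + Σ(xᵢ−μ)²/2).
Posterior: Inv-Gamma(3.3 + 4/2, 16.5 + 42.048/2) = Inv-Gamma(5.30, 37.5240).
E[σ²|data] = β/(α−1) = 37.5240/4.30 = 8.7265.

8.7265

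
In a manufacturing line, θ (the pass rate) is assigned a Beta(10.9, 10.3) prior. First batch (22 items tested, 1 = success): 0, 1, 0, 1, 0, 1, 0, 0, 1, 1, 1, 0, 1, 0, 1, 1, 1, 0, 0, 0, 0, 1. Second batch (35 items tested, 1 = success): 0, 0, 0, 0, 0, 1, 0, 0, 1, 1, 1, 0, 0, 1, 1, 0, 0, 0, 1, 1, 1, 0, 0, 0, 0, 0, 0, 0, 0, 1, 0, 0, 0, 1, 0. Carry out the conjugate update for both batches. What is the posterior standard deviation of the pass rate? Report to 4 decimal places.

The Beta prior is conjugate to a Binomial/Bernoulli likelihood; the update adds successes to α and failures to β.
After batch 1: Beta(10.9+11, 10.3+11) = Beta(21.9, 21.3).
After batch 2: Beta(21.9+11, 21.3+24) = Beta(32.9, 45.3).
Var = αβ/((α+β)²(α+β+1)) = 32.9·45.3/(78.2²·79.2) = 0.00307720; SD = √0.00307720 = 0.0555.

0.0555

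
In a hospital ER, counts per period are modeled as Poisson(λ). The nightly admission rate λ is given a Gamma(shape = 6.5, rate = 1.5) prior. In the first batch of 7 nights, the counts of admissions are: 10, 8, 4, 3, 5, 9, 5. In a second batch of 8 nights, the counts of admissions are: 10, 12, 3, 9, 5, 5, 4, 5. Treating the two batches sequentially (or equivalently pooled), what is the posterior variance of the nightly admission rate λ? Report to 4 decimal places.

With a Gamma(shape α, rate β) prior, the Poisson likelihood is conjugate: the posterior is Gamma(α + ΣXᵢ, β + n).
Batch 1: sum of counts S = 44 over n = 7 nights.
After batch 1: Gamma(α+S, β+n) = Gamma(6.5+44, 1.5+7) = Gamma(50.5, 8.5).
Batch 2: sum of counts S = 53 over n = 8 nights.
After batch 2: Gamma(α+S, β+n) = Gamma(50.5+53, 8.5+8) = Gamma(103.5, 16.5).
Var = α/β² = 103.5/16.5² = 0.3802.

0.3802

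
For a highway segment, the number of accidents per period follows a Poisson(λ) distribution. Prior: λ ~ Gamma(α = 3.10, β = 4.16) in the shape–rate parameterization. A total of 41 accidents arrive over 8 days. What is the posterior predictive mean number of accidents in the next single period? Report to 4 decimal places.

With a Gamma(shape α, rate β) prior, the Poisson likelihood is conjugate: the posterior is Gamma(α + ΣXᵢ, β + n).
Posterior: Gamma(α+S, β+n) = Gamma(3.10+41, 4.16+8) = Gamma(44.10, 12.16).
The predictive distribution for one future period is NegBinom with mean α/β = 3.6266.

3.6266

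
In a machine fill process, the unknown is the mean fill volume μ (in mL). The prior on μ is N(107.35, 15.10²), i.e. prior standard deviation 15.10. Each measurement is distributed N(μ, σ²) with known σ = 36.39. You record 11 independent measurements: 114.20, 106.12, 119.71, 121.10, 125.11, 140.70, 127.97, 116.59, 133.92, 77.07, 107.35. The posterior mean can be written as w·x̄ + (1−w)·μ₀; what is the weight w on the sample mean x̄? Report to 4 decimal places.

0.6545

For Normal data with known variance σ², a Normal(μ₀, σ₀²) prior on μ is conjugate. Posterior precision = 1/σ₀² + n/σ²; posterior mean is the precision-weighted average of μ₀ and x̄.
σ₀² = 15.10² = 228.01, σ² = 36.39² = 1324.2321. Prior precision 1/σ₀² = 1/228.01; data precision n/σ² = 11/1324.2321.
w = (n/σ²)/(1/σ₀² + n/σ²) = n·σ₀²/(σ² + n·σ₀²) = 11·228.01/(1324.2321 + 11·228.01) = 2508.11/3832.3421 = 0.6545.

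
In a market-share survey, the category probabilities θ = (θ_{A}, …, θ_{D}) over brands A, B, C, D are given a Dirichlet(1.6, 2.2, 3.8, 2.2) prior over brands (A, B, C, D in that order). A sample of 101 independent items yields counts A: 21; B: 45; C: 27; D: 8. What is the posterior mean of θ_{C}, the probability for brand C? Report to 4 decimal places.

0.2780

The Dirichlet prior is conjugate to the Multinomial likelihood: each posterior αⱼ = prior αⱼ + observed count nⱼ.
Posterior concentration: (22.6, 47.2, 30.8, 10.2), total = 110.8.
E[θ_{C}|data] = α_{C}/Σα = 30.8/110.8 = 0.2780.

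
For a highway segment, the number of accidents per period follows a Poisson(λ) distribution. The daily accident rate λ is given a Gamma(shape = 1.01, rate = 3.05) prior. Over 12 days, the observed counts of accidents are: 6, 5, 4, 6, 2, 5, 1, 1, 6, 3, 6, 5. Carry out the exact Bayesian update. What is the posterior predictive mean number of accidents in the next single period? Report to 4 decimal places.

With a Gamma(shape α, rate β) prior, the Poisson likelihood is conjugate: the posterior is Gamma(α + ΣXᵢ, β + n).
Sum of counts S = 50 over n = 12 days.
Posterior: Gamma(α+S, β+n) = Gamma(1.01+50, 3.05+12) = Gamma(51.01, 15.05).
The predictive distribution for one future period is NegBinom with mean α/β = 3.3894.

3.3894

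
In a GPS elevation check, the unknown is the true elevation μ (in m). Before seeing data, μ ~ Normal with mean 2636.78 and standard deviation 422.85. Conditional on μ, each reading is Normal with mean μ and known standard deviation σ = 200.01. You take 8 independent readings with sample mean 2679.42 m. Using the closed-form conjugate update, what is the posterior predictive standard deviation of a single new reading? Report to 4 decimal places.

For Normal data with known variance σ², a Normal(μ₀, σ₀²) prior on μ is conjugate. Posterior precision = 1/σ₀² + n/σ²; posterior mean is the precision-weighted average of μ₀ and x̄.
σ₀² = 422.85² = 178802.1225, σ² = 200.01² = 40004.0001; σ² + n·σ₀² = 40004.0001 + 8·178802.1225 = 1470420.9801.
Posterior precision = 1/σ₀² + n/σ² = 1/178802.1225 + 8/40004.0001 = (σ² + n·σ₀²)/(σ₀²σ²) = 1470420.9801/(178802.1225·40004.0001); posterior variance σₙ² = σ₀²σ²/(σ² + n·σ₀²) = 178802.1225·40004.0001/1470420.9801 = 4864.457338.
Predictive variance for one new observation = σₙ² + σ² = 178802.1225·40004.0001/1470420.9801 + 40004.0001 = σ²·(σ₀² + 1470420.9801)/1470420.9801 = 40004.0001·1649223.1026/1470420.9801 = 44868.457438; SD = √(40004.0001·1649223.1026/1470420.9801) = 211.8218.

211.8218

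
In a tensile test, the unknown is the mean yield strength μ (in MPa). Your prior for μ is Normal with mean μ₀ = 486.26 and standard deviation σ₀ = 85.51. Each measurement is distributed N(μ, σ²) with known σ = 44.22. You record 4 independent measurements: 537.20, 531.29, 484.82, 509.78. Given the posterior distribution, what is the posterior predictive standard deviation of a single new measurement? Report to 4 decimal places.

For Normal data with known variance σ², a Normal(μ₀, σ₀²) prior on μ is conjugate. Posterior precision = 1/σ₀² + n/σ²; posterior mean is the precision-weighted average of μ₀ and x̄.
σ₀² = 85.51² = 7311.9601, σ² = 44.22² = 1955.4084; σ² + n·σ₀² = 1955.4084 + 4·7311.9601 = 31203.2488.
Posterior precision = 1/σ₀² + n/σ² = 1/7311.9601 + 4/1955.4084 = (σ² + n·σ₀²)/(σ₀²σ²) = 31203.2488/(7311.9601·1955.4084); posterior variance σₙ² = σ₀²σ²/(σ² + n·σ₀²) = 7311.9601·1955.4084/31203.2488 = 458.217293.
Predictive variance for one new observation = σₙ² + σ² = 7311.9601·1955.4084/31203.2488 + 1955.4084 = σ²·(σ₀² + 31203.2488)/31203.2488 = 1955.4084·38515.2089/31203.2488 = 2413.625693; SD = √(1955.4084·38515.2089/31203.2488) = 49.1287.

49.1287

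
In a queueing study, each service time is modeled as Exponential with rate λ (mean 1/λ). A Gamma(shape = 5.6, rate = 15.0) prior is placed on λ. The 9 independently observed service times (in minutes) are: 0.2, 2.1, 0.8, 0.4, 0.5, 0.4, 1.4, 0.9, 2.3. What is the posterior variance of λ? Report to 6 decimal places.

With a Gamma(shape α, rate β) prior on the exponential rate λ, the posterior after n observations with total T = Σxᵢ is Gamma(α+n, β+T).
Sum of observations T = 9.0 minutes; n = 9.
Posterior: Gamma(5.6+9, 15.0+9.0) = Gamma(14.6, 24.0).
Var = α/β² = 0.025347.

0.025347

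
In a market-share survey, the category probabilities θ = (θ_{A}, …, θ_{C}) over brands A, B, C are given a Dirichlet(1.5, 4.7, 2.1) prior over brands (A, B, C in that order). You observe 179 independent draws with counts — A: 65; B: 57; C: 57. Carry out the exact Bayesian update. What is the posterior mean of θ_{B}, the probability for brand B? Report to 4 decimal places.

0.3294

The Dirichlet prior is conjugate to the Multinomial likelihood: each posterior αⱼ = prior αⱼ + observed count nⱼ.
Posterior concentration: (66.5, 61.7, 59.1), total = 187.3.
E[θ_{B}|data] = α_{B}/Σα = 61.7/187.3 = 0.3294.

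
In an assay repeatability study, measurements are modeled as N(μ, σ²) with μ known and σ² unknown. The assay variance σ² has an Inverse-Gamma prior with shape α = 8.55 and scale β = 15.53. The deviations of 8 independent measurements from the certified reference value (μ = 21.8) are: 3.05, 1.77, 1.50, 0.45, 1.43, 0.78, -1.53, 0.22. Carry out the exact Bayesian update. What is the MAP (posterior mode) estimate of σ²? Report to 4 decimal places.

1.8816

With known mean μ and an Inverse-Gamma(α, β) prior on σ², the Normal likelihood is conjugate: posterior is Inv-Gamma(α + n/2, β + Σ(xᵢ−μ)²/2).
Σ(xᵢ−μ)² = (3.05)² + (1.77)² + (1.50)² + (0.45)² + (1.43)² + (0.78)² + (-1.53)² + (0.22)² = 19.9305.
Posterior: Inv-Gamma(8.55 + 8/2, 15.53 + 19.9305/2) = Inv-Gamma(12.55, 25.49525).
Mode = β/(α+1) = 25.49525/13.55 = 1.8816.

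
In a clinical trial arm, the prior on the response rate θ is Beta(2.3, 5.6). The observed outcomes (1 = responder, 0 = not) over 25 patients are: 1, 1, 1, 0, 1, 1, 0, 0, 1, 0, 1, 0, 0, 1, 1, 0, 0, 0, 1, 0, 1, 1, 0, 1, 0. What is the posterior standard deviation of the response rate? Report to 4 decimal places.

The Beta prior is conjugate to a Binomial/Bernoulli likelihood; the update adds successes to α and failures to β.
Posterior: Beta(α+k, β+n−k) = Beta(2.3+13, 5.6+12) = Beta(15.3, 17.6).
Var = αβ/((α+β)²(α+β+1)) = 15.3·17.6/(32.9²·33.9) = 0.00733859; SD = √0.00733859 = 0.0857.

0.0857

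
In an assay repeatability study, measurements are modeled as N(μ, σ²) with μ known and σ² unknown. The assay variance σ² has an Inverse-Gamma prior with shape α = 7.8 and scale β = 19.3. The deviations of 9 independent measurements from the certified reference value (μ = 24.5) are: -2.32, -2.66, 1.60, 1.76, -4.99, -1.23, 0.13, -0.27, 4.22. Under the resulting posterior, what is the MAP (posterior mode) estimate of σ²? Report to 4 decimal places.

With known mean μ and an Inverse-Gamma(α, β) prior on σ², the Normal likelihood is conjugate: posterior is Inv-Gamma(α + n/2, β + Σ(xᵢ−μ)²/2).
Σ(xᵢ−μ)² = (-2.32)² + (-2.66)² + (1.60)² + (1.76)² + (-4.99)² + (-1.23)² + (0.13)² + (-0.27)² + (4.22)² = 62.4268.
Posterior: Inv-Gamma(7.8 + 9/2, 19.3 + 62.4268/2) = Inv-Gamma(12.30, 50.51340).
Mode = β/(α+1) = 50.51340/13.30 = 3.7980.

3.7980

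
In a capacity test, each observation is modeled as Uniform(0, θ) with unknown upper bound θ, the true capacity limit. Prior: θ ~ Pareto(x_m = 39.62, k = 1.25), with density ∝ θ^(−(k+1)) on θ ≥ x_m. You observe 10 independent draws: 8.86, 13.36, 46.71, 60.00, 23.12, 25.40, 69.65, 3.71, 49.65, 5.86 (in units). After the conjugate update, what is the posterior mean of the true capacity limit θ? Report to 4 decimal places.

76.4451

A Pareto(scale x_m, shape k) prior on the upper bound θ of Uniform(0, θ) is conjugate: posterior is Pareto(max(x_m, max xᵢ), k + n).
Sample maximum = 69.65; prior scale x_m = 39.62 → posterior scale = max = 69.65.
Posterior shape = 1.25 + 10 = 11.25.
E[θ|data] = k·x_m/(k−1) = 11.25·69.65/10.25 = 76.4451.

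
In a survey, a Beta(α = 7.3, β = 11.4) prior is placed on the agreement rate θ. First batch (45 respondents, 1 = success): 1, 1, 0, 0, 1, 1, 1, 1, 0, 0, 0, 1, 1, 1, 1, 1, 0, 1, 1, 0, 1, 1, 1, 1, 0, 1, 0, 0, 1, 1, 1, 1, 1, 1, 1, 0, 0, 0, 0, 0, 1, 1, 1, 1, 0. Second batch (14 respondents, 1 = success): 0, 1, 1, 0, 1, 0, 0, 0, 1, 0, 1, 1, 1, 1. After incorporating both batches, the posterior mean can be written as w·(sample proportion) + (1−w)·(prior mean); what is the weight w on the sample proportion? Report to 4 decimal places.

The Beta prior is conjugate to a Binomial/Bernoulli likelihood; the update adds successes to α and failures to β.
Total number of respondents: n = 45 + 14 = 59.
Posterior mean = (α₀+k)/(α₀+β₀+n) = [n/(α₀+β₀+n)]·(k/n) + [(α₀+β₀)/(α₀+β₀+n)]·α₀/(α₀+β₀), so only n and the prior enter the weight.
The weight on the data is w = n/(α₀+β₀+n) = 59/(7.3+11.4+59) = 59/77.7 = 0.7593.

0.7593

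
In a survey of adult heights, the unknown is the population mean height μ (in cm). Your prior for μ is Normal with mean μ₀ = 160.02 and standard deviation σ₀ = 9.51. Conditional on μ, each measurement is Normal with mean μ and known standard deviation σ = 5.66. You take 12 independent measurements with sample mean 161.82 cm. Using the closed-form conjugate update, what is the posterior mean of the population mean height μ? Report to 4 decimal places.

For Normal data with known variance σ², a Normal(μ₀, σ₀²) prior on μ is conjugate. Posterior precision = 1/σ₀² + n/σ²; posterior mean is the precision-weighted average of μ₀ and x̄.
n·x̄ = 12·161.82 = 1941.84.
σ₀² = 9.51² = 90.4401, σ² = 5.66² = 32.0356; σ² + n·σ₀² = 32.0356 + 12·90.4401 = 1117.3168.
Posterior mean = (μ₀/σ₀² + n·x̄/σ²)/(1/σ₀² + n/σ²) = (σ²·μ₀ + σ₀²·n·x̄)/(σ² + n·σ₀²) = (32.0356·160.02 + 90.4401·1941.84)/1117.3168 = 180746.540496/1117.3168 = 161.7684.

161.7684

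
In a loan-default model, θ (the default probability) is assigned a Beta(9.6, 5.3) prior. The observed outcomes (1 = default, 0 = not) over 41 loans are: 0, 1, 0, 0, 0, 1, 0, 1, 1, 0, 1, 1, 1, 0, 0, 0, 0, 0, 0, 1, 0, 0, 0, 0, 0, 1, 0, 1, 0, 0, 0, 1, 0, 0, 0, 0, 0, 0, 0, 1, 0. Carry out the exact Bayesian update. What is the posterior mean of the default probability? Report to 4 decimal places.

The Beta prior is conjugate to a Binomial/Bernoulli likelihood; the update adds successes to α and failures to β.
Posterior: Beta(α+k, β+n−k) = Beta(9.6+12, 5.3+29) = Beta(21.6, 34.3).
Posterior mean = α/(α+β) = 21.6/55.9 = 0.3864.

0.3864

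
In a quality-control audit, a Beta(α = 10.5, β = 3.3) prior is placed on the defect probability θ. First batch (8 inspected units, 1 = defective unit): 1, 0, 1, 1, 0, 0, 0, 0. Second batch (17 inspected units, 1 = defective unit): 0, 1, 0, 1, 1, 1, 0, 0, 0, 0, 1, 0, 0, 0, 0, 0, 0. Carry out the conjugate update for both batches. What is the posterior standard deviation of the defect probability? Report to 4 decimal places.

The Beta prior is conjugate to a Binomial/Bernoulli likelihood; the update adds successes to α and failures to β.
After batch 1: Beta(10.5+3, 3.3+5) = Beta(13.5, 8.3).
After batch 2: Beta(13.5+5, 8.3+12) = Beta(18.5, 20.3).
Var = αβ/((α+β)²(α+β+1)) = 18.5·20.3/(38.8²·39.8) = 0.00626789; SD = √0.00626789 = 0.0792.

0.0792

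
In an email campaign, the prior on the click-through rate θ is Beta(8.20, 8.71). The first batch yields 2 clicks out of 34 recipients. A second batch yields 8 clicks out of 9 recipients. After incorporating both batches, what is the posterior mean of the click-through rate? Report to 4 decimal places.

0.3038

The Beta prior is conjugate to a Binomial/Bernoulli likelihood; the update adds successes to α and failures to β.
After batch 1: Beta(8.20+2, 8.71+32) = Beta(10.20, 40.71).
After batch 2: Beta(10.20+8, 40.71+1) = Beta(18.20, 41.71).
Posterior mean = α/(α+β) = 18.20/59.91 = 0.3038.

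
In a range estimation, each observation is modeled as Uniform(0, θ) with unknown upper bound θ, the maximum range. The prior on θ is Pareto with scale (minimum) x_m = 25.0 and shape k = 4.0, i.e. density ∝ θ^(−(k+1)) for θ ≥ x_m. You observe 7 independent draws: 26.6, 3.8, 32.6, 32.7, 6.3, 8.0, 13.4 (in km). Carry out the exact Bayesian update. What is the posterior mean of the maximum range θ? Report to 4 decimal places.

A Pareto(scale x_m, shape k) prior on the upper bound θ of Uniform(0, θ) is conjugate: posterior is Pareto(max(x_m, max xᵢ), k + n).
Sample maximum = 32.7; prior scale x_m = 25.0 → posterior scale = max = 32.7.
Posterior shape = 4.0 + 7 = 11.0.
E[θ|data] = k·x_m/(k−1) = 11.0·32.7/10.0 = 35.9700.

35.9700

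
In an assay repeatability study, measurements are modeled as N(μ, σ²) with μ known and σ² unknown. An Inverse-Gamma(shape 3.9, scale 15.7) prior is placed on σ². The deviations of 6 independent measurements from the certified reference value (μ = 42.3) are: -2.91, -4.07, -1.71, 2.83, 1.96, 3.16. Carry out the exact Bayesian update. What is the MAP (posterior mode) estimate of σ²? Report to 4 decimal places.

With known mean μ and an Inverse-Gamma(α, β) prior on σ², the Normal likelihood is conjugate: posterior is Inv-Gamma(α + n/2, β + Σ(xᵢ−μ)²/2).
Σ(xᵢ−μ)² = (-2.91)² + (-4.07)² + (-1.71)² + (2.83)² + (1.96)² + (3.16)² = 49.7932.
Posterior: Inv-Gamma(3.9 + 6/2, 15.7 + 49.7932/2) = Inv-Gamma(6.90, 40.59660).
Mode = β/(α+1) = 40.59660/7.90 = 5.1388.

5.1388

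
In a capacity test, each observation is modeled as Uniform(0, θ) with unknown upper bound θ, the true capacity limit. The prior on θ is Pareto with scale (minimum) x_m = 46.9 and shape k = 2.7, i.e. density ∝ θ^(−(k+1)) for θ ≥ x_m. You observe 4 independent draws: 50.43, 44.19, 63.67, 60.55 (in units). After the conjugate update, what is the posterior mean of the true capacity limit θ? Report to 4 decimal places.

A Pareto(scale x_m, shape k) prior on the upper bound θ of Uniform(0, θ) is conjugate: posterior is Pareto(max(x_m, max xᵢ), k + n).
Sample maximum = 63.67; prior scale x_m = 46.9 → posterior scale = max = 63.67.
Posterior shape = 2.7 + 4 = 6.7.
E[θ|data] = k·x_m/(k−1) = 6.7·63.67/5.7 = 74.8402.

74.8402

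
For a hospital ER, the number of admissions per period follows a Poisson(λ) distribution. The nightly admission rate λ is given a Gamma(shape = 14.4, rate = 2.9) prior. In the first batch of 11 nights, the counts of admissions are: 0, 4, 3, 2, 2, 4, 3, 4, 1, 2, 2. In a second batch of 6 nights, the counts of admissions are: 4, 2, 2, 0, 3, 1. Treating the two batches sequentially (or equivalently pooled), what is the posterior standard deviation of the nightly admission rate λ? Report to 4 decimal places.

With a Gamma(shape α, rate β) prior, the Poisson likelihood is conjugate: the posterior is Gamma(α + ΣXᵢ, β + n).
Batch 1: sum of counts S = 27 over n = 11 nights.
After batch 1: Gamma(α+S, β+n) = Gamma(14.4+27, 2.9+11) = Gamma(41.4, 13.9).
Batch 2: sum of counts S = 12 over n = 6 nights.
After batch 2: Gamma(α+S, β+n) = Gamma(41.4+12, 13.9+6) = Gamma(53.4, 19.9).
SD = √α/β = √53.4/19.9 = 0.3672.

0.3672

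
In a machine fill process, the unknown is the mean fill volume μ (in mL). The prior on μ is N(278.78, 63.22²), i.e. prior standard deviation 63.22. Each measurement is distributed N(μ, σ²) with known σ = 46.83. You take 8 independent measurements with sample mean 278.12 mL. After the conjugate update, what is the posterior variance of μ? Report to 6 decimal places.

256.535787

For Normal data with known variance σ², a Normal(μ₀, σ₀²) prior on μ is conjugate. Posterior precision = 1/σ₀² + n/σ²; posterior mean is the precision-weighted average of μ₀ and x̄.
σ₀² = 63.22² = 3996.7684, σ² = 46.83² = 2193.0489; σ² + n·σ₀² = 2193.0489 + 8·3996.7684 = 34167.1961.
Posterior precision = 1/σ₀² + n/σ² = 1/3996.7684 + 8/2193.0489 = (σ² + n·σ₀²)/(σ₀²σ²) = 34167.1961/(3996.7684·2193.0489); posterior variance σₙ² = σ₀²σ²/(σ² + n·σ₀²) = 3996.7684·2193.0489/34167.1961 = 256.535787.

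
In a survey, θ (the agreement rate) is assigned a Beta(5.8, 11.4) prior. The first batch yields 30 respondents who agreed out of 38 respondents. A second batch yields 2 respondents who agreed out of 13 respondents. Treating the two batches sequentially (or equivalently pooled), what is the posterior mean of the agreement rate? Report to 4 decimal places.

0.5543

The Beta prior is conjugate to a Binomial/Bernoulli likelihood; the update adds successes to α and failures to β.
After batch 1: Beta(5.8+30, 11.4+8) = Beta(35.8, 19.4).
After batch 2: Beta(35.8+2, 19.4+11) = Beta(37.8, 30.4).
Posterior mean = α/(α+β) = 37.8/68.2 = 0.5543.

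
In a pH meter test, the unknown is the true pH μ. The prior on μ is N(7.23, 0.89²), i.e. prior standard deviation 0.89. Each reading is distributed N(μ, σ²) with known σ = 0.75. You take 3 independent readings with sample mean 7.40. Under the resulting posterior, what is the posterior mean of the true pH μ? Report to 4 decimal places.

For Normal data with known variance σ², a Normal(μ₀, σ₀²) prior on μ is conjugate. Posterior precision = 1/σ₀² + n/σ²; posterior mean is the precision-weighted average of μ₀ and x̄.
n·x̄ = 3·7.40 = 22.2.
σ₀² = 0.89² = 0.7921, σ² = 0.75² = 0.5625; σ² + n·σ₀² = 0.5625 + 3·0.7921 = 2.9388.
Posterior mean = (μ₀/σ₀² + n·x̄/σ²)/(1/σ₀² + n/σ²) = (σ²·μ₀ + σ₀²·n·x̄)/(σ² + n·σ₀²) = (0.5625·7.23 + 0.7921·22.2)/2.9388 = 21.651495/2.9388 = 7.3675.

7.3675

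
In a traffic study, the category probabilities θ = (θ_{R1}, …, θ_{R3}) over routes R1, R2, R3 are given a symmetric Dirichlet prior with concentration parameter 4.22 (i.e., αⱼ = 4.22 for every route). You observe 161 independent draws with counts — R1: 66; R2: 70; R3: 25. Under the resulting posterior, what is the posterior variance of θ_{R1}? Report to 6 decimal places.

The Dirichlet prior is conjugate to the Multinomial likelihood: each posterior αⱼ = prior αⱼ + observed count nⱼ.
Posterior concentration: (70.22, 74.22, 29.22), total = 173.66.
Var[θ_j] = α_j(Σα−α_j)/((Σα)²(Σα+1)) = 70.22·103.44/(173.66²·174.66) = 0.001379.

0.001379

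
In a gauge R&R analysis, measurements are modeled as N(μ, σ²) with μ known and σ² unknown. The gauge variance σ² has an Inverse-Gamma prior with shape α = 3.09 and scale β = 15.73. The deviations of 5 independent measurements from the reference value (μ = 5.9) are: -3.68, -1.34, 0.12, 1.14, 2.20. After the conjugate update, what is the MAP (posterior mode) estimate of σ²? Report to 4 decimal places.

With known mean μ and an Inverse-Gamma(α, β) prior on σ², the Normal likelihood is conjugate: posterior is Inv-Gamma(α + n/2, β + Σ(xᵢ−μ)²/2).
Σ(xᵢ−μ)² = (-3.68)² + (-1.34)² + (0.12)² + (1.14)² + (2.20)² = 21.4920.
Posterior: Inv-Gamma(3.09 + 5/2, 15.73 + 21.4920/2) = Inv-Gamma(5.59, 26.47600).
Mode = β/(α+1) = 26.47600/6.59 = 4.0176.

4.0176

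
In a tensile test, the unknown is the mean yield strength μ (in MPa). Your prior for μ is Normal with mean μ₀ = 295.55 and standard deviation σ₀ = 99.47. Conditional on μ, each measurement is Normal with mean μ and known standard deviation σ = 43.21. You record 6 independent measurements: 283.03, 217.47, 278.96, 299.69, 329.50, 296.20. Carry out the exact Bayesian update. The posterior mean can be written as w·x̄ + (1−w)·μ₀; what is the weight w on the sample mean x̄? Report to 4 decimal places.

0.9695

For Normal data with known variance σ², a Normal(μ₀, σ₀²) prior on μ is conjugate. Posterior precision = 1/σ₀² + n/σ²; posterior mean is the precision-weighted average of μ₀ and x̄.
σ₀² = 99.47² = 9894.2809, σ² = 43.21² = 1867.1041. Prior precision 1/σ₀² = 1/9894.2809; data precision n/σ² = 6/1867.1041.
w = (n/σ²)/(1/σ₀² + n/σ²) = n·σ₀²/(σ² + n·σ₀²) = 6·9894.2809/(1867.1041 + 6·9894.2809) = 59365.6854/61232.7895 = 0.9695.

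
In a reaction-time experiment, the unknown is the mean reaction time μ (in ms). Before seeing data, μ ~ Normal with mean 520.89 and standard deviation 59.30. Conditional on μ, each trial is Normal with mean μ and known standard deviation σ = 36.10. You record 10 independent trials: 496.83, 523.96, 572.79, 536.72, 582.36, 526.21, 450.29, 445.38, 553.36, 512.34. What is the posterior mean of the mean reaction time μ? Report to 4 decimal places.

520.0549

For Normal data with known variance σ², a Normal(μ₀, σ₀²) prior on μ is conjugate. Posterior precision = 1/σ₀² + n/σ²; posterior mean is the precision-weighted average of μ₀ and x̄.
Σxᵢ = 496.83 + 523.96 + 572.79 + 536.72 + 582.36 + 526.21 + 450.29 + 445.38 + 553.36 + 512.34 = 5200.24, so n·x̄ = 5200.24.
σ₀² = 59.30² = 3516.49, σ² = 36.10² = 1303.21; σ² + n·σ₀² = 1303.21 + 10·3516.49 = 36468.11.
Posterior mean = (μ₀/σ₀² + n·x̄/σ²)/(1/σ₀² + n/σ²) = (σ²·μ₀ + σ₀²·n·x̄)/(σ² + n·σ₀²) = (1303.21·520.89 + 3516.49·5200.24)/36468.11 = 18965421.0145/36468.11 = 520.0549.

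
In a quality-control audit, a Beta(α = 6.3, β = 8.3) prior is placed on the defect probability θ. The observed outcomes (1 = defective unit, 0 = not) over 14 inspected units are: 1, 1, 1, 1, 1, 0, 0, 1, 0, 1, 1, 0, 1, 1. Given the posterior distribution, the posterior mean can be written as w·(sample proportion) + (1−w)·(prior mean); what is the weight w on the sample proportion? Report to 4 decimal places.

0.4895

The Beta prior is conjugate to a Binomial/Bernoulli likelihood; the update adds successes to α and failures to β.
Posterior mean = (α₀+k)/(α₀+β₀+n) = [n/(α₀+β₀+n)]·(k/n) + [(α₀+β₀)/(α₀+β₀+n)]·α₀/(α₀+β₀), so only n and the prior enter the weight.
The weight on the data is w = n/(α₀+β₀+n) = 14/(6.3+8.3+14) = 14/28.6 = 0.4895.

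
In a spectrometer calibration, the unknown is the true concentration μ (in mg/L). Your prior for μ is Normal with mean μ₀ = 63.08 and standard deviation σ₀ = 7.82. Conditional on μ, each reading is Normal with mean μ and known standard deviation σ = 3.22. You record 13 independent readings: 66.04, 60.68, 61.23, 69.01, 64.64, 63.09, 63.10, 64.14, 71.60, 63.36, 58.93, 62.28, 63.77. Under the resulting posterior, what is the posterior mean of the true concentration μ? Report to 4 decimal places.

63.9783

For Normal data with known variance σ², a Normal(μ₀, σ₀²) prior on μ is conjugate. Posterior precision = 1/σ₀² + n/σ²; posterior mean is the precision-weighted average of μ₀ and x̄.
Σxᵢ = 66.04 + 60.68 + 61.23 + 69.01 + 64.64 + 63.09 + 63.10 + 64.14 + 71.60 + 63.36 + 58.93 + 62.28 + 63.77 = 831.87, so n·x̄ = 831.87.
σ₀² = 7.82² = 61.1524, σ² = 3.22² = 10.3684; σ² + n·σ₀² = 10.3684 + 13·61.1524 = 805.3496.
Posterior mean = (μ₀/σ₀² + n·x̄/σ²)/(1/σ₀² + n/σ²) = (σ²·μ₀ + σ₀²·n·x̄)/(σ² + n·σ₀²) = (10.3684·63.08 + 61.1524·831.87)/805.3496 = 51524.88566/805.3496 = 63.9783.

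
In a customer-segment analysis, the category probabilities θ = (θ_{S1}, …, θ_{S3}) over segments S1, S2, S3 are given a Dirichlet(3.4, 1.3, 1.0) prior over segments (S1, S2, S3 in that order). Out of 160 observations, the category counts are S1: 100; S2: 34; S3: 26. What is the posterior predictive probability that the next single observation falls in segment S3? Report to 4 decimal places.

0.1629

The Dirichlet prior is conjugate to the Multinomial likelihood: each posterior αⱼ = prior αⱼ + observed count nⱼ.
Posterior concentration: (103.4, 35.3, 27.0), total = 165.7.
P(next = S3 | data) = α_{S3}/Σα = 0.1629.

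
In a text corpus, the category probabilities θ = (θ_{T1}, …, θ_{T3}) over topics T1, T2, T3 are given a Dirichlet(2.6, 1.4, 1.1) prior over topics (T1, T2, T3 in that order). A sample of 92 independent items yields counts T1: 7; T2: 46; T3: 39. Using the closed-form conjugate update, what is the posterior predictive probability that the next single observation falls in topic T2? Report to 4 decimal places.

0.4882

The Dirichlet prior is conjugate to the Multinomial likelihood: each posterior αⱼ = prior αⱼ + observed count nⱼ.
Posterior concentration: (9.6, 47.4, 40.1), total = 97.1.
P(next = T2 | data) = α_{T2}/Σα = 0.4882.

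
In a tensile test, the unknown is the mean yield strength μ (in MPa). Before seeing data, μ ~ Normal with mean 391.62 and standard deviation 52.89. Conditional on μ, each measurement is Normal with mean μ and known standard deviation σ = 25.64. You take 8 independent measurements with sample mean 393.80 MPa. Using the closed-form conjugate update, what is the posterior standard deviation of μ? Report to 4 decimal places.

8.9348

For Normal data with known variance σ², a Normal(μ₀, σ₀²) prior on μ is conjugate. Posterior precision = 1/σ₀² + n/σ²; posterior mean is the precision-weighted average of μ₀ and x̄.
σ₀² = 52.89² = 2797.3521, σ² = 25.64² = 657.4096; σ² + n·σ₀² = 657.4096 + 8·2797.3521 = 23036.2264.
Posterior precision = 1/σ₀² + n/σ² = 1/2797.3521 + 8/657.4096 = (σ² + n·σ₀²)/(σ₀²σ²) = 23036.2264/(2797.3521·657.4096); posterior variance σₙ² = σ₀²σ²/(σ² + n·σ₀²) = 2797.3521·657.4096/23036.2264 = 79.831049.
Posterior SD = √σₙ² = √(2797.3521·657.4096/23036.2264) = 8.9348.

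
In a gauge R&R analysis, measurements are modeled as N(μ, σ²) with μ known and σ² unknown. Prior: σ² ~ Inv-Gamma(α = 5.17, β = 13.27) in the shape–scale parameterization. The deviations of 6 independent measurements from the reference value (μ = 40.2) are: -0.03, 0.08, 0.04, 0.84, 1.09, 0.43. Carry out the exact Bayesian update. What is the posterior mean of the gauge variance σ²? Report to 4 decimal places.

1.9963

With known mean μ and an Inverse-Gamma(α, β) prior on σ², the Normal likelihood is conjugate: posterior is Inv-Gamma(α + n/2, β + Σ(xᵢ−μ)²/2).
Σ(xᵢ−μ)² = (-0.03)² + (0.08)² + (0.04)² + (0.84)² + (1.09)² + (0.43)² = 2.0875.
Posterior: Inv-Gamma(5.17 + 6/2, 13.27 + 2.0875/2) = Inv-Gamma(8.17, 14.31375).
E[σ²|data] = β/(α−1) = 14.31375/7.17 = 1.9963.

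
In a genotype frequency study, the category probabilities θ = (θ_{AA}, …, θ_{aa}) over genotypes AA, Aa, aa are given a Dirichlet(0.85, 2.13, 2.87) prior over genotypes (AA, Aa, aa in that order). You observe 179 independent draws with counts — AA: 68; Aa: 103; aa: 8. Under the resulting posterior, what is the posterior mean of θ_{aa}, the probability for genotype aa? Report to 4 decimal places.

The Dirichlet prior is conjugate to the Multinomial likelihood: each posterior αⱼ = prior αⱼ + observed count nⱼ.
Posterior concentration: (68.85, 105.13, 10.87), total = 184.85.
E[θ_{aa}|data] = α_{aa}/Σα = 10.87/184.85 = 0.0588.

0.0588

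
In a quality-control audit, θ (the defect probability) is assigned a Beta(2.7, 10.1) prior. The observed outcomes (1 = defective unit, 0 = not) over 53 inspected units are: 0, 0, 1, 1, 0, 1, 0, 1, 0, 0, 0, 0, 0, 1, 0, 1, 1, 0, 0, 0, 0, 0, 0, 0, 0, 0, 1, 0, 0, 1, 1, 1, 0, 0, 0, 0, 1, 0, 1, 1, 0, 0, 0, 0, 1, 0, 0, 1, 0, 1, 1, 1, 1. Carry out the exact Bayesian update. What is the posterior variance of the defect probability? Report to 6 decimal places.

0.003383

The Beta prior is conjugate to a Binomial/Bernoulli likelihood; the update adds successes to α and failures to β.
Posterior: Beta(α+k, β+n−k) = Beta(2.7+20, 10.1+33) = Beta(22.7, 43.1).
Var = αβ/((α+β)²(α+β+1)) = 22.7·43.1/(65.8²·66.8) = 0.003383.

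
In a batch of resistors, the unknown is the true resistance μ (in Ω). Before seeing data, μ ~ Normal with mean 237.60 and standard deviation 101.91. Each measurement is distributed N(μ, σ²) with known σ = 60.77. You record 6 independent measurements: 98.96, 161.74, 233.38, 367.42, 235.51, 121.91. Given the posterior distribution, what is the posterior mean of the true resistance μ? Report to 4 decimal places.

For Normal data with known variance σ², a Normal(μ₀, σ₀²) prior on μ is conjugate. Posterior precision = 1/σ₀² + n/σ²; posterior mean is the precision-weighted average of μ₀ and x̄.
Σxᵢ = 98.96 + 161.74 + 233.38 + 367.42 + 235.51 + 121.91 = 1218.92, so n·x̄ = 1218.92.
σ₀² = 101.91² = 10385.6481, σ² = 60.77² = 3692.9929; σ² + n·σ₀² = 3692.9929 + 6·10385.6481 = 66006.8815.
Posterior mean = (μ₀/σ₀² + n·x̄/σ²)/(1/σ₀² + n/σ²) = (σ²·μ₀ + σ₀²·n·x̄)/(σ² + n·σ₀²) = (3692.9929·237.60 + 10385.6481·1218.92)/66006.8815 = 13536729.295092/66006.8815 = 205.0806.

205.0806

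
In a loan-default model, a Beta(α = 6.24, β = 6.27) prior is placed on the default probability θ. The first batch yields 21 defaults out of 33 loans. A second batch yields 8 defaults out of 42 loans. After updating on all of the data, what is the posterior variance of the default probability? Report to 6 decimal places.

The Beta prior is conjugate to a Binomial/Bernoulli likelihood; the update adds successes to α and failures to β.
After batch 1: Beta(6.24+21, 6.27+12) = Beta(27.24, 18.27).
After batch 2: Beta(27.24+8, 18.27+34) = Beta(35.24, 52.27).
Var = αβ/((α+β)²(α+β+1)) = 35.24·52.27/(87.51²·88.51) = 0.002718.

0.002718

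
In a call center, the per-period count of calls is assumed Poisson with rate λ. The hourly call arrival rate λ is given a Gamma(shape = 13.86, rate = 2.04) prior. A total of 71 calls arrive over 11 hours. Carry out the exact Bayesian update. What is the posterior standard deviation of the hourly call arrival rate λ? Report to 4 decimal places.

With a Gamma(shape α, rate β) prior, the Poisson likelihood is conjugate: the posterior is Gamma(α + ΣXᵢ, β + n).
Posterior: Gamma(α+S, β+n) = Gamma(13.86+71, 2.04+11) = Gamma(84.86, 13.04).
SD = √α/β = √84.86/13.04 = 0.7064.

0.7064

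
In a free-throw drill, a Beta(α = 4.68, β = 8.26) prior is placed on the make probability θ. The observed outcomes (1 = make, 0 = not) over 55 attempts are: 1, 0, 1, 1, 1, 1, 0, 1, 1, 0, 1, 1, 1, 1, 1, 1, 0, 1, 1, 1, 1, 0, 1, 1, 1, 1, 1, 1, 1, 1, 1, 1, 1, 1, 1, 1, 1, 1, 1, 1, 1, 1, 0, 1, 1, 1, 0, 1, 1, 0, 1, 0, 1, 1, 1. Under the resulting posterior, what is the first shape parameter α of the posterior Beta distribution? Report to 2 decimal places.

50.68

The Beta prior is conjugate to a Binomial/Bernoulli likelihood; the update adds successes to α and failures to β.
Posterior: Beta(α+k, β+n−k) = Beta(4.68+46, 8.26+9) = Beta(50.68, 17.26).
Posterior α = 50.68.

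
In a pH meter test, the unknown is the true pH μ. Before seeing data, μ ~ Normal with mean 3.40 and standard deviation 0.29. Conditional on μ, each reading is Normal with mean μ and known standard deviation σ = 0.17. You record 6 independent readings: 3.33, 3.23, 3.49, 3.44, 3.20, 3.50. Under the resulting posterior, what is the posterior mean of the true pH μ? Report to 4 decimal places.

For Normal data with known variance σ², a Normal(μ₀, σ₀²) prior on μ is conjugate. Posterior precision = 1/σ₀² + n/σ²; posterior mean is the precision-weighted average of μ₀ and x̄.
Σxᵢ = 3.33 + 3.23 + 3.49 + 3.44 + 3.20 + 3.50 = 20.19, so n·x̄ = 20.19.
σ₀² = 0.29² = 0.0841, σ² = 0.17² = 0.0289; σ² + n·σ₀² = 0.0289 + 6·0.0841 = 0.5335.
Posterior mean = (μ₀/σ₀² + n·x̄/σ²)/(1/σ₀² + n/σ²) = (σ²·μ₀ + σ₀²·n·x̄)/(σ² + n·σ₀²) = (0.0289·3.40 + 0.0841·20.19)/0.5335 = 1.796239/0.5335 = 3.3669.

3.3669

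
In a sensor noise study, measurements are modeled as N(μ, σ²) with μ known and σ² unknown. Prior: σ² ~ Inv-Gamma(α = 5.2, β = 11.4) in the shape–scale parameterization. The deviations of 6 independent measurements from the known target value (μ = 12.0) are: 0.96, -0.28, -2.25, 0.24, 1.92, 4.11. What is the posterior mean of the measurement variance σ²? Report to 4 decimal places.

3.4374

With known mean μ and an Inverse-Gamma(α, β) prior on σ², the Normal likelihood is conjugate: posterior is Inv-Gamma(α + n/2, β + Σ(xᵢ−μ)²/2).
Σ(xᵢ−μ)² = (0.96)² + (-0.28)² + (-2.25)² + (0.24)² + (1.92)² + (4.11)² = 26.6986.
Posterior: Inv-Gamma(5.2 + 6/2, 11.4 + 26.6986/2) = Inv-Gamma(8.20, 24.74930).
E[σ²|data] = β/(α−1) = 24.74930/7.20 = 3.4374.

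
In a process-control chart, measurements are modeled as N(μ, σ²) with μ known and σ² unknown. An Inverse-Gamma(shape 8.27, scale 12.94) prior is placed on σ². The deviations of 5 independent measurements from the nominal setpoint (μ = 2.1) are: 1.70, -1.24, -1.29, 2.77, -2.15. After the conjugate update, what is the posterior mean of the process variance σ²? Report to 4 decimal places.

With known mean μ and an Inverse-Gamma(α, β) prior on σ², the Normal likelihood is conjugate: posterior is Inv-Gamma(α + n/2, β + Σ(xᵢ−μ)²/2).
Σ(xᵢ−μ)² = (1.70)² + (-1.24)² + (-1.29)² + (2.77)² + (-2.15)² = 18.3871.
Posterior: Inv-Gamma(8.27 + 5/2, 12.94 + 18.3871/2) = Inv-Gamma(10.77, 22.13355).
E[σ²|data] = β/(α−1) = 22.13355/9.77 = 2.2655.

2.2655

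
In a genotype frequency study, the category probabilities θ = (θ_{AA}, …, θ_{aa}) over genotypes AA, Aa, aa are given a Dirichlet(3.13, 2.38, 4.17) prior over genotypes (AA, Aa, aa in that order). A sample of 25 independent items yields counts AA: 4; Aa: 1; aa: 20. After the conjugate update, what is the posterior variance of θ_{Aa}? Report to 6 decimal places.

0.002465

The Dirichlet prior is conjugate to the Multinomial likelihood: each posterior αⱼ = prior αⱼ + observed count nⱼ.
Posterior concentration: (7.13, 3.38, 24.17), total = 34.68.
Var[θ_j] = α_j(Σα−α_j)/((Σα)²(Σα+1)) = 3.38·31.30/(34.68²·35.68) = 0.002465.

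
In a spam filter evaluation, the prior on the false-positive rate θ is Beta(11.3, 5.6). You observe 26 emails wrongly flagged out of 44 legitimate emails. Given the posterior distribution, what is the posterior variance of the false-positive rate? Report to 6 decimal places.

0.003834

The Beta prior is conjugate to a Binomial/Bernoulli likelihood; the update adds successes to α and failures to β.
Posterior: Beta(α+k, β+n−k) = Beta(11.3+26, 5.6+18) = Beta(37.3, 23.6).
Var = αβ/((α+β)²(α+β+1)) = 37.3·23.6/(60.9²·61.9) = 0.003834.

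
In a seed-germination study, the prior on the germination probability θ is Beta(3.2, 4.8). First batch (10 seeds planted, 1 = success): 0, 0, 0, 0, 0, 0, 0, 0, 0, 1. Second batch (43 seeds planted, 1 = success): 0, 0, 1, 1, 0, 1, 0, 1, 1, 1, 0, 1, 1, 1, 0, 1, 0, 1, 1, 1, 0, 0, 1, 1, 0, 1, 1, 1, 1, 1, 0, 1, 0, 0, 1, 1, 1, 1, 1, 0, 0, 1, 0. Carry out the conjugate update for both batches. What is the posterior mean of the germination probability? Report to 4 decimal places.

0.5115

The Beta prior is conjugate to a Binomial/Bernoulli likelihood; the update adds successes to α and failures to β.
After batch 1: Beta(3.2+1, 4.8+9) = Beta(4.2, 13.8).
After batch 2: Beta(4.2+27, 13.8+16) = Beta(31.2, 29.8).
Posterior mean = α/(α+β) = 31.2/61.0 = 0.5115.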